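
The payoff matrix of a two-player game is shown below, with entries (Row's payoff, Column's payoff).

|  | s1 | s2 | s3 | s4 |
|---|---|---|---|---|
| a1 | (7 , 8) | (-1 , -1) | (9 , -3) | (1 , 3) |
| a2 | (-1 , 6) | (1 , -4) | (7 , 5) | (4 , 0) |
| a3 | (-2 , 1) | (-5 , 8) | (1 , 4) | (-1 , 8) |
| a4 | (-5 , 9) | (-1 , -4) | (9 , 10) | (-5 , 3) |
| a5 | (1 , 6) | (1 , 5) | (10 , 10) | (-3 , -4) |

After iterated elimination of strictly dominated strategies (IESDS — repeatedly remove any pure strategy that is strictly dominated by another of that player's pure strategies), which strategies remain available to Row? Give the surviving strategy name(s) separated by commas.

Row's strategy a3 is strictly dominated by a1 (s1: 7>-2, s2: -1>-5, s3: 9>1, s4: 1>-1) and is removed.
Row's strategy a4 is strictly dominated by a5 (s1: 1>-5, s2: 1>-1, s3: 10>9, s4: -3>-5) and is removed.
Column s2 is eliminated: s1 beats it against every remaining row (a1: 8>-1, a2: 6>-4, a5: 6>5).
Column's strategy s4 is strictly dominated by s1 (a1: 8>3, a2: 6>0, a5: 6>-4) and is removed.
Row a2 is eliminated: a1 beats it against every remaining column (s1: 7>-1, s3: 9>7).
Among the remaining strategies, none is strictly dominated by another pure strategy of the same player, so the elimination stops.
Surviving strategies — Row: {a1, a5}; Column: {s1, s3}.

a1, a5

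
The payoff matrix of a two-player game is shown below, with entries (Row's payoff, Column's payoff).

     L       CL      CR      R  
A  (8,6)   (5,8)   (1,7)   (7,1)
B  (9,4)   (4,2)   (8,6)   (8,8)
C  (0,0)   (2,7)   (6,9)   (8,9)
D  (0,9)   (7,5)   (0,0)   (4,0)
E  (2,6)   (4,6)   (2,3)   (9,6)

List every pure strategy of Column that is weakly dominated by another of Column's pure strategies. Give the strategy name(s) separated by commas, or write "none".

none

L: no other strategy beats it everywhere (CL at B (4>2); CR at D (9>0); R at A (6>1)).
CL: no other strategy beats it everywhere (L at A (8>6); CR at A (8>7); R at A (8>1)).
Nothing dominates CR: L at A (7>6); CL at B (6>2); R at A (7>1).
R: no other strategy beats it everywhere (L at B (8>4); CL at B (8>2); CR at B (8>6)).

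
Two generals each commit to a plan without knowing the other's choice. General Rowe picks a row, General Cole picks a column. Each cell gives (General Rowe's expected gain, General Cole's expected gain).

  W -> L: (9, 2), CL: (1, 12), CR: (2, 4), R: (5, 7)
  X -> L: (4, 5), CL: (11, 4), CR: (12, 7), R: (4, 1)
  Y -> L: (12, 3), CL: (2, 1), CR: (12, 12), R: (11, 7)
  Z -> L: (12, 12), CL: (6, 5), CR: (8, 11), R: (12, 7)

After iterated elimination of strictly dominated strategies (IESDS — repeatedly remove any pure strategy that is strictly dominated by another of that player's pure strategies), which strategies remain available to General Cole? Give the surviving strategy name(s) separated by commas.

L, CR

Row W is eliminated: Y beats it against every remaining column (L: 12>9, CL: 2>1, CR: 12>2, R: 11>5).
For General Cole, L strictly dominates CL on the remaining rows (X: 5>4, Y: 3>1, Z: 12>5); eliminate CL.
General Cole's strategy R is strictly dominated by CR (X: 7>1, Y: 12>7, Z: 11>7) and is removed.
Among the remaining strategies, none is strictly dominated by another pure strategy of the same player, so the elimination stops.
Surviving strategies — General Rowe: {X, Y, Z}; General Cole: {L, CR}.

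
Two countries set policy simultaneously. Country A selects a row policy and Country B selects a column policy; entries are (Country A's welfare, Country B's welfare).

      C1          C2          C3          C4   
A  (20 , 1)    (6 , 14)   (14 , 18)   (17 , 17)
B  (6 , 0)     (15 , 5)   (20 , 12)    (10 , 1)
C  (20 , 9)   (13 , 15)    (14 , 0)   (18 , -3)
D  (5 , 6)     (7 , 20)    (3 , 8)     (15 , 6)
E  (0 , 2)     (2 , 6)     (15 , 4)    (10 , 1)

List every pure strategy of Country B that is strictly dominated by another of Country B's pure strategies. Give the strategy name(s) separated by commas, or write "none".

C1 is strictly dominated by C2 (A: 14>1, B: 5>0, C: 15>9, D: 20>6, E: 6>2).
C2: no other strategy beats it everywhere (C1 at A (14>1); C3 at C (15>0); C4 at B (5>1)).
C3: no other strategy beats it everywhere (C1 at A (18>1); C2 at A (18>14); C4 at A (18>17)).
C4: dominated, since C3 does at least as well everywhere (A: 18>17, B: 12>1, C: 0>-3, D: 8>6, E: 4>1).

C1, C4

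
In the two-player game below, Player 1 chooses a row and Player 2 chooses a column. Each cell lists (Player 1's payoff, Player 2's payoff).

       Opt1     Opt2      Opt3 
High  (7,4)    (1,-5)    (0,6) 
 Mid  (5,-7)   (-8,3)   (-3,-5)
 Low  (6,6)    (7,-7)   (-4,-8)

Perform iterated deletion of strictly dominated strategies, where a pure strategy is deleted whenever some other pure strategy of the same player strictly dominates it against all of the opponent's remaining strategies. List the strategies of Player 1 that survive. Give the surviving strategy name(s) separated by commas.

High

For Player 1, High strictly dominates Mid on the remaining columns (Opt1: 7>5, Opt2: 1>-8, Opt3: 0>-3); eliminate Mid.
Column Opt2 is eliminated: Opt1 beats it against every remaining row (High: 4>-5, Low: 6>-7).
Row Low is eliminated: High beats it against every remaining column (Opt1: 7>6, Opt3: 0>-4).
Player 2's strategy Opt1 is strictly dominated by Opt3 (High: 6>4) and is removed.
Among the remaining strategies, none is strictly dominated by another pure strategy of the same player, so the elimination stops.
Surviving strategies — Player 1: {High}; Player 2: {Opt3}.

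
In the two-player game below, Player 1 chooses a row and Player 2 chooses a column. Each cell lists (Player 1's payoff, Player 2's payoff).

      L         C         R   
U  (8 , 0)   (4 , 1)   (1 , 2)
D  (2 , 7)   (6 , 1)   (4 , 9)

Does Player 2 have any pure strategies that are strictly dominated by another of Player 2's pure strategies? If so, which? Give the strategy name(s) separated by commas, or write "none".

L is strictly dominated by R (U: 2>0, D: 9>7).
R strictly dominates C — U: 2>1, D: 9>1.
R: no other strategy beats it everywhere (L at U (2>0); C at U (2>1)).

L, C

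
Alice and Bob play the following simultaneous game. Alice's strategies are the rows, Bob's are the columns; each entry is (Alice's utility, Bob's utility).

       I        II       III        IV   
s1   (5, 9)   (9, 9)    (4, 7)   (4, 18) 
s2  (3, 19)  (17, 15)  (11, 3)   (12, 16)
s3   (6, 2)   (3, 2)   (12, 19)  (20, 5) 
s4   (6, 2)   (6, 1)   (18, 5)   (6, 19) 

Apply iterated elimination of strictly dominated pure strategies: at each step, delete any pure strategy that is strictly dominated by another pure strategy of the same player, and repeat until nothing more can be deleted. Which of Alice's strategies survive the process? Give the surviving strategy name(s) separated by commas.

s3, s4

Bob's strategy II is strictly dominated by IV (s1: 18>9, s2: 16>15, s3: 5>2, s4: 19>1) and is removed.
For Alice, s3 strictly dominates s1 on the remaining columns (I: 6>5, III: 12>4, IV: 20>4); eliminate s1.
Row s2 is eliminated: s3 beats it against every remaining column (I: 6>3, III: 12>11, IV: 20>12).
Column I is eliminated: III beats it against every remaining row (s3: 19>2, s4: 5>2).
Among the remaining strategies, none is strictly dominated by another pure strategy of the same player, so the elimination stops.
Surviving strategies — Alice: {s3, s4}; Bob: {III, IV}.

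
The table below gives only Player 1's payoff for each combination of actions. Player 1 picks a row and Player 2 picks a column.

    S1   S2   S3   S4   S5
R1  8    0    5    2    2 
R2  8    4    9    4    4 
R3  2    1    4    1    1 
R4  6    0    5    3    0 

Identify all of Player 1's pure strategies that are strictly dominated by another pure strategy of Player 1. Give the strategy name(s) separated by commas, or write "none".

R1 is not dominated — it holds its own against R2 at S1 (8=8); R3 at S1 (8>2); R4 at S1 (8>6).
R2: no other strategy beats it everywhere (R1 at S1 (8=8); R3 at S1 (8>2); R4 at S1 (8>6)).
R2 strictly dominates R3 — S1: 8>2, S2: 4>1, S3: 9>4, S4: 4>1, S5: 4>1.
R4 is strictly dominated by R2 (S1: 8>6, S2: 4>0, S3: 9>5, S4: 4>3, S5: 4>0).

R3, R4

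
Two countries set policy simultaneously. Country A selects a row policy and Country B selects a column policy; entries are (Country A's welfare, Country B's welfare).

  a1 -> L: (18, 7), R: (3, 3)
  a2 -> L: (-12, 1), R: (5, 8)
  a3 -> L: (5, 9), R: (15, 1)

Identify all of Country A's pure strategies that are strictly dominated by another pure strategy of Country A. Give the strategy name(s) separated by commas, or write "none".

a2

a1: no other strategy beats it everywhere (a2 at L (18>-12); a3 at L (18>5)).
a3 strictly dominates a2 — L: 5>-12, R: 15>5.
Nothing dominates a3: a1 at R (15>3); a2 at L (5>-12).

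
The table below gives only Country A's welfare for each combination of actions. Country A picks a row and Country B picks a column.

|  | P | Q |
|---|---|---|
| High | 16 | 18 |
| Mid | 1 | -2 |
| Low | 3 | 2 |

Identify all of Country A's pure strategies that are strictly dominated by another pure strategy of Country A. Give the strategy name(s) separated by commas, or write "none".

Nothing dominates High: Mid at P (16>1); Low at P (16>3).
Mid is strictly dominated by High (P: 16>1, Q: 18>-2).
Low: dominated, since High does at least as well everywhere (P: 16>3, Q: 18>2).

Mid, Low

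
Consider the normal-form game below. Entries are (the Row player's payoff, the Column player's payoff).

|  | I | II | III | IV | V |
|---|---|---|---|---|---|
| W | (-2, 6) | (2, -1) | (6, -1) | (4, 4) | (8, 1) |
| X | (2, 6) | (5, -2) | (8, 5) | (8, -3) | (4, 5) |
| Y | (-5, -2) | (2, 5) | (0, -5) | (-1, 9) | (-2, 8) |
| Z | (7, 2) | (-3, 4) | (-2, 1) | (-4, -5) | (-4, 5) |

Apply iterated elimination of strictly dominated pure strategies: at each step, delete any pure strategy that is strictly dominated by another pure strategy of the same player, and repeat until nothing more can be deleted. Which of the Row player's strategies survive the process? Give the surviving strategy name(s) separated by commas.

W, X, Z

Row Y is eliminated: X beats it against every remaining column (I: 2>-5, II: 5>2, III: 8>0, IV: 8>-1, V: 4>-2).
Column II is eliminated: V beats it against every remaining row (W: 1>-1, X: 5>-2, Z: 5>4).
For the Column player, I strictly dominates III on the remaining rows (W: 6>-1, X: 6>5, Z: 2>1); eliminate III.
The Column player's strategy IV is strictly dominated by I (W: 6>4, X: 6>-3, Z: 2>-5) and is removed.
Among the remaining strategies, none is strictly dominated by another pure strategy of the same player, so the elimination stops.
Surviving strategies — the Row player: {W, X, Z}; the Column player: {I, V}.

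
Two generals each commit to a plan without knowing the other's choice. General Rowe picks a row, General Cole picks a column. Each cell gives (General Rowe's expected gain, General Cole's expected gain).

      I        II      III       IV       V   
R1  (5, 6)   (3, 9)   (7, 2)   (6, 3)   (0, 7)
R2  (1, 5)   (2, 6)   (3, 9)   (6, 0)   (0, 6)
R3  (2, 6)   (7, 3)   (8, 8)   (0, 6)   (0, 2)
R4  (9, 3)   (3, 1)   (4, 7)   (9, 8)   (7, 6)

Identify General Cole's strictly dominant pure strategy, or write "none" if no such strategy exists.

none

I fails to dominate II at R1 (6<9).
II fails to dominate I at R3 (3<6).
III fails to dominate I at R1 (2<6).
IV fails to dominate I at R1 (3<6).
V fails to dominate I at R3 (2<6).
No single strategy dominates all the others.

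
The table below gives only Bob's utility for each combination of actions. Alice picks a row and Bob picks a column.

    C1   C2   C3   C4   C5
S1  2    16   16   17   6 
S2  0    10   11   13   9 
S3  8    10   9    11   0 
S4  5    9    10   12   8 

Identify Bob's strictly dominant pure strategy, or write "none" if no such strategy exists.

C4

C4 vs C1: S1: 17>2, S2: 13>0, S3: 11>8, S4: 12>5.
C4 vs C2: S1: 17>16, S2: 13>10, S3: 11>10, S4: 12>9.
C4 vs C3: S1: 17>16, S2: 13>11, S3: 11>9, S4: 12>10.
C4 vs C5: S1: 17>6, S2: 13>9, S3: 11>0, S4: 12>8.
C4 strictly beats every other strategy against every opponent action, so it is strictly dominant.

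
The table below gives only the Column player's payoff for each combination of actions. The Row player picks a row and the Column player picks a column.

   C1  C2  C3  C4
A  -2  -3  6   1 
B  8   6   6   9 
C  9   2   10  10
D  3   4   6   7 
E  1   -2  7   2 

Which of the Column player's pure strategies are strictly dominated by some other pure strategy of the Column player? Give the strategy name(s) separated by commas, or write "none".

C1 is strictly dominated by C4 (A: 1>-2, B: 9>8, C: 10>9, D: 7>3, E: 2>1).
C2 is strictly dominated by C4 (A: 1>-3, B: 9>6, C: 10>2, D: 7>4, E: 2>-2).
C3 is not dominated — it holds its own against C1 at A (6>-2); C2 at A (6>-3); C4 at A (6>1).
Nothing dominates C4: C1 at A (1>-2); C2 at A (1>-3); C3 at B (9>6).

C1, C2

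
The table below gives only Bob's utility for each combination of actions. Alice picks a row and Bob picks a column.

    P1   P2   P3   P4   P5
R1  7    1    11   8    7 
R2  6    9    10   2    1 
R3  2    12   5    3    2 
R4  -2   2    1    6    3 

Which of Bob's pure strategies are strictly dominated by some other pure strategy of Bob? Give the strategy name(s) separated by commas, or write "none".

P1, P5

P1 is strictly dominated by P3 (R1: 11>7, R2: 10>6, R3: 5>2, R4: 1>-2).
P2 is not dominated — it holds its own against P1 at R2 (9>6); P3 at R3 (12>5); P4 at R2 (9>2); P5 at R2 (9>1).
P3: no other strategy beats it everywhere (P1 at R1 (11>7); P2 at R1 (11>1); P4 at R1 (11>8); P5 at R1 (11>7)).
Nothing dominates P4: P1 at R1 (8>7); P2 at R1 (8>1); P3 at R4 (6>1); P5 at R1 (8>7).
P5: dominated, since P4 does at least as well everywhere (R1: 8>7, R2: 2>1, R3: 3>2, R4: 6>3).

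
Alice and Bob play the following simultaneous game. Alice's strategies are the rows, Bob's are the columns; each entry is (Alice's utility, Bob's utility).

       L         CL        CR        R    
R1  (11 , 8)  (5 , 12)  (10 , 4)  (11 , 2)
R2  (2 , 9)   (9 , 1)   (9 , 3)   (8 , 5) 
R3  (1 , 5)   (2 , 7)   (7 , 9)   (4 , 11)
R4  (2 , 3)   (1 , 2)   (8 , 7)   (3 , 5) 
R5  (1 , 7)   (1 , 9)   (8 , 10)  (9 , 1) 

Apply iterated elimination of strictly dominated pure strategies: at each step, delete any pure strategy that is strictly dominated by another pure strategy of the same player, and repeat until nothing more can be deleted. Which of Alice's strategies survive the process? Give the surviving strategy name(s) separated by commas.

R1, R2

Alice's strategy R3 is strictly dominated by R1 (L: 11>1, CL: 5>2, CR: 10>7, R: 11>4) and is removed.
Alice's strategy R4 is strictly dominated by R1 (L: 11>2, CL: 5>1, CR: 10>8, R: 11>3) and is removed.
Row R5 is eliminated: R1 beats it against every remaining column (L: 11>1, CL: 5>1, CR: 10>8, R: 11>9).
Bob's strategy CR is strictly dominated by L (R1: 8>4, R2: 9>3) and is removed.
For Bob, L strictly dominates R on the remaining rows (R1: 8>2, R2: 9>5); eliminate R.
Among the remaining strategies, none is strictly dominated by another pure strategy of the same player, so the elimination stops.
Surviving strategies — Alice: {R1, R2}; Bob: {L, CL}.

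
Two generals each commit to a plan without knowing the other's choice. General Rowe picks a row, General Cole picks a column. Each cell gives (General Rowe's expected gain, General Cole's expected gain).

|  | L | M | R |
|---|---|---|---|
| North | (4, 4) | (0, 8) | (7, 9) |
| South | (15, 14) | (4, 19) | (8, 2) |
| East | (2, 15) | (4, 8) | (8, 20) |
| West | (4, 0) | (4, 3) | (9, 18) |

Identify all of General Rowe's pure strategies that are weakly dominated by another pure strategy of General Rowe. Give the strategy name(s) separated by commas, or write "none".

North, East

South weakly dominates North — L: 15>4, M: 4>0, R: 8>7.
South: no other strategy beats it everywhere (North at L (15>4); East at L (15>2); West at L (15>4)).
East is weakly dominated by South (L: 15>2, M: 4=4, R: 8=8).
West is not dominated — it holds its own against North at M (4>0); South at R (9>8); East at L (4>2).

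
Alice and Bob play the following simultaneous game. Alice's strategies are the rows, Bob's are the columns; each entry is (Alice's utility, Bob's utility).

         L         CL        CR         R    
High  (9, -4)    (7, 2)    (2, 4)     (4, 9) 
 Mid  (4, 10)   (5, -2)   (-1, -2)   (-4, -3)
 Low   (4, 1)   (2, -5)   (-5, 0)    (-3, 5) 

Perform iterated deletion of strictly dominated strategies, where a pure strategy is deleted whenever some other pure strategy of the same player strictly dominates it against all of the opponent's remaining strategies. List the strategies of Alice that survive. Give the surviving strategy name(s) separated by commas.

For Alice, High strictly dominates Mid on the remaining columns (L: 9>4, CL: 7>5, CR: 2>-1, R: 4>-4); eliminate Mid.
Row Low is eliminated: High beats it against every remaining column (L: 9>4, CL: 7>2, CR: 2>-5, R: 4>-3).
Column L is eliminated: CL beats it against every remaining row (High: 2>-4).
Column CL is eliminated: CR beats it against every remaining row (High: 4>2).
Column CR is eliminated: R beats it against every remaining row (High: 9>4).
Among the remaining strategies, none is strictly dominated by another pure strategy of the same player, so the elimination stops.
Surviving strategies — Alice: {High}; Bob: {R}.

High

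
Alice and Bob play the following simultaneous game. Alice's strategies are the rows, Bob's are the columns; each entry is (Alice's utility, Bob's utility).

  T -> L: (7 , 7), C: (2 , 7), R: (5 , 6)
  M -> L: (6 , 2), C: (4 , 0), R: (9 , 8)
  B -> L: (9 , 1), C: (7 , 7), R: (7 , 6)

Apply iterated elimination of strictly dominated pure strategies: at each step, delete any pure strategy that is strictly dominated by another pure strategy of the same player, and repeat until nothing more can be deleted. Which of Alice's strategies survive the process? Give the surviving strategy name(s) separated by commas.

Row T is eliminated: B beats it against every remaining column (L: 9>7, C: 7>2, R: 7>5).
Column L is eliminated: R beats it against every remaining row (M: 8>2, B: 6>1).
Among the remaining strategies, none is strictly dominated by another pure strategy of the same player, so the elimination stops.
Surviving strategies — Alice: {M, B}; Bob: {C, R}.

M, B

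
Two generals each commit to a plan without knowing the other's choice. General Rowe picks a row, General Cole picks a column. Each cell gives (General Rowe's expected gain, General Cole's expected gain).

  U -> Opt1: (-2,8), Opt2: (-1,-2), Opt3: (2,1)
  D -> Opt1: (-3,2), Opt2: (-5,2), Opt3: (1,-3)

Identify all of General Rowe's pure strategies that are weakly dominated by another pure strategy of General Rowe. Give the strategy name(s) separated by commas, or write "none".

D

Nothing dominates U: D at Opt1 (-2>-3).
D is weakly dominated by U (Opt1: -2>-3, Opt2: -1>-5, Opt3: 2>1).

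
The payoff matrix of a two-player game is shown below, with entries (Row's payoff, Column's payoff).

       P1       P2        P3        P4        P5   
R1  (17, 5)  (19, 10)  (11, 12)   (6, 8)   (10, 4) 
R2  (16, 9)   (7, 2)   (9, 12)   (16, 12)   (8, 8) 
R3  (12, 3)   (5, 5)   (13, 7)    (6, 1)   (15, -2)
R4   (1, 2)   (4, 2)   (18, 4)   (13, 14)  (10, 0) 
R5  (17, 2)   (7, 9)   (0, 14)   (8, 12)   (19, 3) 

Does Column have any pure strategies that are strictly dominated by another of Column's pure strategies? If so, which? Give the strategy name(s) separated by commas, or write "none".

P1, P2, P5

P1: dominated, since P3 does at least as well everywhere (R1: 12>5, R2: 12>9, R3: 7>3, R4: 4>2, R5: 14>2).
P3 strictly dominates P2 — R1: 12>10, R2: 12>2, R3: 7>5, R4: 4>2, R5: 14>9.
P3: no other strategy beats it everywhere (P1 at R1 (12>5); P2 at R1 (12>10); P4 at R1 (12>8); P5 at R1 (12>4)).
Nothing dominates P4: P1 at R1 (8>5); P2 at R2 (12>2); P3 at R2 (12=12); P5 at R1 (8>4).
P5: dominated, since P3 does at least as well everywhere (R1: 12>4, R2: 12>8, R3: 7>-2, R4: 4>0, R5: 14>3).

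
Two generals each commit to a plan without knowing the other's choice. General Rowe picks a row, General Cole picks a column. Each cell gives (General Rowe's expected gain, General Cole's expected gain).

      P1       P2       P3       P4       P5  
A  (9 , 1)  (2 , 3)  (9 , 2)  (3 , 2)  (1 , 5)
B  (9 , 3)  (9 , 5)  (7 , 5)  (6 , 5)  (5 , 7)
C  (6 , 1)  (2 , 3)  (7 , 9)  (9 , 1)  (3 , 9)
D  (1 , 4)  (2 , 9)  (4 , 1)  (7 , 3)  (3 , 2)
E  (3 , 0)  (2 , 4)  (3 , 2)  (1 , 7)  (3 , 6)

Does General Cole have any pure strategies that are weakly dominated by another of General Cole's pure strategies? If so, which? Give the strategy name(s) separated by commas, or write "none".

P1, P3

P1: dominated, since P2 does at least as well everywhere (A: 3>1, B: 5>3, C: 3>1, D: 9>4, E: 4>0).
P2 is not dominated — it holds its own against P1 at A (3>1); P3 at A (3>2); P4 at A (3>2); P5 at D (9>2).
P3: dominated, since P5 does at least as well everywhere (A: 5>2, B: 7>5, C: 9=9, D: 2>1, E: 6>2).
P4 is not dominated — it holds its own against P1 at A (2>1); P2 at E (7>4); P3 at D (3>1); P5 at D (3>2).
P5: no other strategy beats it everywhere (P1 at A (5>1); P2 at A (5>3); P3 at A (5>2); P4 at A (5>2)).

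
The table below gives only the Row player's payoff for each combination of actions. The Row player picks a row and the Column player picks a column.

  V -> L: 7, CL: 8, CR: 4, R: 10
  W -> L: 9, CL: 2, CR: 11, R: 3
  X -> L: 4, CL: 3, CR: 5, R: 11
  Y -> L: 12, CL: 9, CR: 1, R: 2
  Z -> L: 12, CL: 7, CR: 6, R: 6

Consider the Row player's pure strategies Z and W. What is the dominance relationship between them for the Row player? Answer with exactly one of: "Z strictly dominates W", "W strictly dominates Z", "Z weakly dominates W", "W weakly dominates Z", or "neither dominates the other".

Compare Z to W across each choice by the Column player: L: 12>9, CL: 7>2, CR: 6<11, R: 6>3.
Z does better at L, CL, R but worse at CR; neither strategy dominates the other.

neither dominates the other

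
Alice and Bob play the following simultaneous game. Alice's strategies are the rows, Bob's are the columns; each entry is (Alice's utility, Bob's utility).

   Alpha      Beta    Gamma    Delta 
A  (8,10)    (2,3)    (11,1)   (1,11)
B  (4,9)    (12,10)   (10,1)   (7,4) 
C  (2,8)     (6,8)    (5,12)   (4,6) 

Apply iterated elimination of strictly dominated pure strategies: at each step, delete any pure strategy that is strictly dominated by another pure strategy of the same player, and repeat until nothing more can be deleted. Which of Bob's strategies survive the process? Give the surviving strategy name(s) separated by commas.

For Alice, B strictly dominates C on the remaining columns (Alpha: 4>2, Beta: 12>6, Gamma: 10>5, Delta: 7>4); eliminate C.
Bob's strategy Gamma is strictly dominated by Alpha (A: 10>1, B: 9>1) and is removed.
Among the remaining strategies, none is strictly dominated by another pure strategy of the same player, so the elimination stops.
Surviving strategies — Alice: {A, B}; Bob: {Alpha, Beta, Delta}.

Alpha, Beta, Delta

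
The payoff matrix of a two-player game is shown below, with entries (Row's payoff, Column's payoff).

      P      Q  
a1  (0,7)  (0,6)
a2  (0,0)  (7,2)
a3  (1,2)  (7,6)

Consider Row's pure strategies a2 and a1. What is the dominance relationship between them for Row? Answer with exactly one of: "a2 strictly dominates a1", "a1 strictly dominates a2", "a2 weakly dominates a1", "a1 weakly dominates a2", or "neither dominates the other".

a2 weakly dominates a1

a2's payoffs vs a1's, by Column's action — P: 0=0, Q: 7>0.
a2 is at least as good everywhere and strictly better somewhere (tied only at P), so a2 weakly but not strictly dominates a1.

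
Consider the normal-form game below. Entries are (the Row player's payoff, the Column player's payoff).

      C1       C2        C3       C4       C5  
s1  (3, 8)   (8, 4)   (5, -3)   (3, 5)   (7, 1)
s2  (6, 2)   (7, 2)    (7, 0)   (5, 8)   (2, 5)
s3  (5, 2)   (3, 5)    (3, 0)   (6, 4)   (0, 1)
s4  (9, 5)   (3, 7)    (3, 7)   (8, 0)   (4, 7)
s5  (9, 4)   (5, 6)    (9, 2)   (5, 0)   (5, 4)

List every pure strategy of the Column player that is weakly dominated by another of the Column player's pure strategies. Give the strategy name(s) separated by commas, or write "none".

C3

C1: no other strategy beats it everywhere (C2 at s1 (8>4); C3 at s1 (8>-3); C4 at s1 (8>5); C5 at s1 (8>1)).
C2 is not dominated — it holds its own against C1 at s3 (5>2); C3 at s1 (4>-3); C4 at s3 (5>4); C5 at s1 (4>1).
C3: dominated, since C2 does at least as well everywhere (s1: 4>-3, s2: 2>0, s3: 5>0, s4: 7=7, s5: 6>2).
Nothing dominates C4: C1 at s2 (8>2); C2 at s1 (5>4); C3 at s1 (5>-3); C5 at s1 (5>1).
C5: no other strategy beats it everywhere (C1 at s2 (5>2); C2 at s2 (5>2); C3 at s1 (1>-3); C4 at s4 (7>0)).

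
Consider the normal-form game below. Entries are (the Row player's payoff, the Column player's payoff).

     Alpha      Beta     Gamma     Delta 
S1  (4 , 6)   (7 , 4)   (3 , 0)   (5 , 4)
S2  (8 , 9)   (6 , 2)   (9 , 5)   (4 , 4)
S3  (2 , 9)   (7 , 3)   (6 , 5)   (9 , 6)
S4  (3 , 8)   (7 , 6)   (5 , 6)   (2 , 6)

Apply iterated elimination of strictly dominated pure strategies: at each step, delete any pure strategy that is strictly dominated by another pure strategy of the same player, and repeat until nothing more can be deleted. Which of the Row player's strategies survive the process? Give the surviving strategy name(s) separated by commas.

S2

The Column player's strategy Beta is strictly dominated by Alpha (S1: 6>4, S2: 9>2, S3: 9>3, S4: 8>6) and is removed.
For the Row player, S2 strictly dominates S4 on the remaining columns (Alpha: 8>3, Gamma: 9>5, Delta: 4>2); eliminate S4.
For the Column player, Alpha strictly dominates Gamma on the remaining rows (S1: 6>0, S2: 9>5, S3: 9>5); eliminate Gamma.
The Column player's strategy Delta is strictly dominated by Alpha (S1: 6>4, S2: 9>4, S3: 9>6) and is removed.
Row S1 is eliminated: S2 beats it against every remaining column (Alpha: 8>4).
Row S3 is eliminated: S2 beats it against every remaining column (Alpha: 8>2).
Among the remaining strategies, none is strictly dominated by another pure strategy of the same player, so the elimination stops.
Surviving strategies — the Row player: {S2}; the Column player: {Alpha}.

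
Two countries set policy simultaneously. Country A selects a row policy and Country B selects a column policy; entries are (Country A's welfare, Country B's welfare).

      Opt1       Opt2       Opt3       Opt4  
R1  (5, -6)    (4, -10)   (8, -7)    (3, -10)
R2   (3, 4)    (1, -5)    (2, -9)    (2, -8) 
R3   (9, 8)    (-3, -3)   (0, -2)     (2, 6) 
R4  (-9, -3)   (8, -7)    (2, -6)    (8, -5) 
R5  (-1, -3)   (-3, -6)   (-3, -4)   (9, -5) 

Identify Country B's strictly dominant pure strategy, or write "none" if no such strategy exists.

Opt1 vs Opt2: R1: -6>-10, R2: 4>-5, R3: 8>-3, R4: -3>-7, R5: -3>-6.
Opt1 vs Opt3: R1: -6>-7, R2: 4>-9, R3: 8>-2, R4: -3>-6, R5: -3>-4.
Opt1 vs Opt4: R1: -6>-10, R2: 4>-8, R3: 8>6, R4: -3>-5, R5: -3>-5.
Opt1 strictly beats every other strategy against every opponent action, so it is strictly dominant.

Opt1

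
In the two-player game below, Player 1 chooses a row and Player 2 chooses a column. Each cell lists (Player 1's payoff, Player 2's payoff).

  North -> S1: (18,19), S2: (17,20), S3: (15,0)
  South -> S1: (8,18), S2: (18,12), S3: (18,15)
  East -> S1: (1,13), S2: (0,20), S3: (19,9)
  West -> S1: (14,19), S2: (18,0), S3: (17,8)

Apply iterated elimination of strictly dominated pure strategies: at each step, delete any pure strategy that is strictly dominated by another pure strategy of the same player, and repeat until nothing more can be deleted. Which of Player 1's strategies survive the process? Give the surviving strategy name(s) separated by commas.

North, South, West

Column S3 is eliminated: S1 beats it against every remaining row (North: 19>0, South: 18>15, East: 13>9, West: 19>8).
Player 1's strategy East is strictly dominated by North (S1: 18>1, S2: 17>0) and is removed.
Among the remaining strategies, none is strictly dominated by another pure strategy of the same player, so the elimination stops.
Surviving strategies — Player 1: {North, South, West}; Player 2: {S1, S2}.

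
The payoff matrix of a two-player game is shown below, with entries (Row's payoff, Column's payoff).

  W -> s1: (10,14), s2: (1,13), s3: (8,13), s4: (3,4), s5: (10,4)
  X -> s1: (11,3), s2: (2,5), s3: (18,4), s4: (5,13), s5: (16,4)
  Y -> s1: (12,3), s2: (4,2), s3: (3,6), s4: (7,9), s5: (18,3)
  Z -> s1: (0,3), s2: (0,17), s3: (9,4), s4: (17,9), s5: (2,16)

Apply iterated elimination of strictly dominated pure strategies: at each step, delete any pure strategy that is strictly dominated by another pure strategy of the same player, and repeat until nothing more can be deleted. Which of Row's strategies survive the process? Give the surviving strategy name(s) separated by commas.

Y, Z

For Row, X strictly dominates W on the remaining columns (s1: 11>10, s2: 2>1, s3: 18>8, s4: 5>3, s5: 16>10); eliminate W.
Column s1 is eliminated: s3 beats it against every remaining row (X: 4>3, Y: 6>3, Z: 4>3).
For Column, s4 strictly dominates s3 on the remaining rows (X: 13>4, Y: 9>6, Z: 9>4); eliminate s3.
Row X is eliminated: Y beats it against every remaining column (s2: 4>2, s4: 7>5, s5: 18>16).
Among the remaining strategies, none is strictly dominated by another pure strategy of the same player, so the elimination stops.
Surviving strategies — Row: {Y, Z}; Column: {s2, s4, s5}.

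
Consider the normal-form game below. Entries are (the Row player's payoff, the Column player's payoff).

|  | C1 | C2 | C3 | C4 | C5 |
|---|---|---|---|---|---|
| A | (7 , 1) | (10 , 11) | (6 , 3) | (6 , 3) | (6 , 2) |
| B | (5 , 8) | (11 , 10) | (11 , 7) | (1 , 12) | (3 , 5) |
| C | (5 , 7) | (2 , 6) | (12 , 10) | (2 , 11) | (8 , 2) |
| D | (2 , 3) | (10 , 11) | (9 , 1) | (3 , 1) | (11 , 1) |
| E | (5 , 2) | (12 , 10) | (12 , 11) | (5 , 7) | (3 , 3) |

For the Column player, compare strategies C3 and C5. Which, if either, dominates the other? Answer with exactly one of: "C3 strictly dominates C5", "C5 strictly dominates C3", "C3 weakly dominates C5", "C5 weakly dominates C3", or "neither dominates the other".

C3's payoffs vs C5's, by the Row player's action — A: 3>2, B: 7>5, C: 10>2, D: 1=1, E: 11>3.
C3 is at least as good everywhere and strictly better somewhere (tied only at D), so C3 weakly but not strictly dominates C5.

C3 weakly dominates C5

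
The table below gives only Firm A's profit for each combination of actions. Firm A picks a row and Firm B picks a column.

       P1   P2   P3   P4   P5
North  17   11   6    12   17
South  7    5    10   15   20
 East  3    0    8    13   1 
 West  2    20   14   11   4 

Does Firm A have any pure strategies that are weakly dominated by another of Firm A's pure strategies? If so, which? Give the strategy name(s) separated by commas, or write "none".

North: no other strategy beats it everywhere (South at P1 (17>7); East at P1 (17>3); West at P1 (17>2)).
South: no other strategy beats it everywhere (North at P3 (10>6); East at P1 (7>3); West at P1 (7>2)).
East: dominated, since South does at least as well everywhere (P1: 7>3, P2: 5>0, P3: 10>8, P4: 15>13, P5: 20>1).
Nothing dominates West: North at P2 (20>11); South at P2 (20>5); East at P2 (20>0).

East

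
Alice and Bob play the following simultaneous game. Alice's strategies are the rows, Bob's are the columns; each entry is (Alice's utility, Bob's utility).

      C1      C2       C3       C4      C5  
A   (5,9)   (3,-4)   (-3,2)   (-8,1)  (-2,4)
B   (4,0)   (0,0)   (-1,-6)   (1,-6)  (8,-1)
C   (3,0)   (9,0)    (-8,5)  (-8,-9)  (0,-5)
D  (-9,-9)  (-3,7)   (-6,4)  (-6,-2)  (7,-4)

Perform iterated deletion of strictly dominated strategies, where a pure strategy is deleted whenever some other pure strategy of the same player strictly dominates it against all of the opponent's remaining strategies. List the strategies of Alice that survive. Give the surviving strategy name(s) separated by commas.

A, B, C

For Alice, B strictly dominates D on the remaining columns (C1: 4>-9, C2: 0>-3, C3: -1>-6, C4: 1>-6, C5: 8>7); eliminate D.
For Bob, C1 strictly dominates C4 on the remaining rows (A: 9>1, B: 0>-6, C: 0>-9); eliminate C4.
Bob's strategy C5 is strictly dominated by C1 (A: 9>4, B: 0>-1, C: 0>-5) and is removed.
Among the remaining strategies, none is strictly dominated by another pure strategy of the same player, so the elimination stops.
Surviving strategies — Alice: {A, B, C}; Bob: {C1, C2, C3}.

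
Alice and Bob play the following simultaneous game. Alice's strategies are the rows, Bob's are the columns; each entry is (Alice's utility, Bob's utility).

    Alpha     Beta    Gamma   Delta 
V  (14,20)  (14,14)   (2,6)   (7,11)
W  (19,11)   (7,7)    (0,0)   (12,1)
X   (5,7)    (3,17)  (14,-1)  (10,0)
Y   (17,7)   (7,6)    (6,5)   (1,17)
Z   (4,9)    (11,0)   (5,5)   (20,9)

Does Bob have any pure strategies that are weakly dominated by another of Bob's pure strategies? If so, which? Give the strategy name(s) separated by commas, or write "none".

Nothing dominates Alpha: Beta at V (20>14); Gamma at V (20>6); Delta at V (20>11).
Nothing dominates Beta: Alpha at X (17>7); Gamma at V (14>6); Delta at V (14>11).
Gamma: dominated, since Alpha does at least as well everywhere (V: 20>6, W: 11>0, X: 7>-1, Y: 7>5, Z: 9>5).
Delta: no other strategy beats it everywhere (Alpha at Y (17>7); Beta at Y (17>6); Gamma at V (11>6)).

Gamma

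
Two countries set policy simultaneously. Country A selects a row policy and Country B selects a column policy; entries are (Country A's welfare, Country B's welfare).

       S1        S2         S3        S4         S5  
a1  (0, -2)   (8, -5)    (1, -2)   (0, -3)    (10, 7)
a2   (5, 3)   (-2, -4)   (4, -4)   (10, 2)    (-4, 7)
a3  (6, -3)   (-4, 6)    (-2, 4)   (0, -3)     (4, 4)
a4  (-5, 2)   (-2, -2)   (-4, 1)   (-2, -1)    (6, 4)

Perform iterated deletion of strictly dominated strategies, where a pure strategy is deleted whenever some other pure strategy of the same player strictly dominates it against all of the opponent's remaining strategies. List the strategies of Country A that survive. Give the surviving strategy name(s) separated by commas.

Row a4 is eliminated: a1 beats it against every remaining column (S1: 0>-5, S2: 8>-2, S3: 1>-4, S4: 0>-2, S5: 10>6).
For Country B, S5 strictly dominates S1 on the remaining rows (a1: 7>-2, a2: 7>3, a3: 4>-3); eliminate S1.
Country B's strategy S4 is strictly dominated by S5 (a1: 7>-3, a2: 7>2, a3: 4>-3) and is removed.
Country A's strategy a3 is strictly dominated by a1 (S2: 8>-4, S3: 1>-2, S5: 10>4) and is removed.
Column S2 is eliminated: S5 beats it against every remaining row (a1: 7>-5, a2: 7>-4).
Column S3 is eliminated: S5 beats it against every remaining row (a1: 7>-2, a2: 7>-4).
Country A's strategy a2 is strictly dominated by a1 (S5: 10>-4) and is removed.
Among the remaining strategies, none is strictly dominated by another pure strategy of the same player, so the elimination stops.
Surviving strategies — Country A: {a1}; Country B: {S5}.

a1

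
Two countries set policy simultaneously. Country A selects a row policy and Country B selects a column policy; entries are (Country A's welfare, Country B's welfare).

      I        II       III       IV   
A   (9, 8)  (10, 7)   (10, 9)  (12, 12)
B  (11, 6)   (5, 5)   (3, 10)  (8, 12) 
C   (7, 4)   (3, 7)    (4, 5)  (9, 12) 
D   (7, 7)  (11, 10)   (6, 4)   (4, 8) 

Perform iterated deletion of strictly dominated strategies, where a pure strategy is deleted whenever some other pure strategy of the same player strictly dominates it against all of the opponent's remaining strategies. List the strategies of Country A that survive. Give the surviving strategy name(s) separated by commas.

Country A's strategy C is strictly dominated by A (I: 9>7, II: 10>3, III: 10>4, IV: 12>9) and is removed.
Country B's strategy I is strictly dominated by IV (A: 12>8, B: 12>6, D: 8>7) and is removed.
Country A's strategy B is strictly dominated by A (II: 10>5, III: 10>3, IV: 12>8) and is removed.
For Country B, IV strictly dominates III on the remaining rows (A: 12>9, D: 8>4); eliminate III.
Among the remaining strategies, none is strictly dominated by another pure strategy of the same player, so the elimination stops.
Surviving strategies — Country A: {A, D}; Country B: {II, IV}.

A, D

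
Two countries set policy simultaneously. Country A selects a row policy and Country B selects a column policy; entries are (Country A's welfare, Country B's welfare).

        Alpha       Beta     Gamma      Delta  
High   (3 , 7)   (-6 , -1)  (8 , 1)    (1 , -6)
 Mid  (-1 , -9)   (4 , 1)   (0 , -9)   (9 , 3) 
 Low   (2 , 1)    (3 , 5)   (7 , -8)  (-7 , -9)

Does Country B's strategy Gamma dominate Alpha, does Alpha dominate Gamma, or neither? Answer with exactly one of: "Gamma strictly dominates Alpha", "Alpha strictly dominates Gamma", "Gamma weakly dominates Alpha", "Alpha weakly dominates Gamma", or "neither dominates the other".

Compare Gamma to Alpha across every action of Country A: High: 1<7, Mid: -9=-9, Low: -8<1.
Alpha is at least as good everywhere and strictly better somewhere (tied at Mid), so Alpha weakly dominates Gamma.

Alpha weakly dominates Gamma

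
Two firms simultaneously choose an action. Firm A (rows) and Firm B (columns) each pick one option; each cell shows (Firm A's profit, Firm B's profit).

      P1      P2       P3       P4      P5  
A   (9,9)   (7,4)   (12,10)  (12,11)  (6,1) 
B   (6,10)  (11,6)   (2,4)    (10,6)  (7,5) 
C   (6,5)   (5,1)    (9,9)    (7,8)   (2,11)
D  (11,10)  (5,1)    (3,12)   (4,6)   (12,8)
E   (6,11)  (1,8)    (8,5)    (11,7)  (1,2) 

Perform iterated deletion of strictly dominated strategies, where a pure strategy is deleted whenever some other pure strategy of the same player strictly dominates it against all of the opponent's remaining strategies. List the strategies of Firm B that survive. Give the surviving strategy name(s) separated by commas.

Row C is eliminated: A beats it against every remaining column (P1: 9>6, P2: 7>5, P3: 12>9, P4: 12>7, P5: 6>2).
Row E is eliminated: A beats it against every remaining column (P1: 9>6, P2: 7>1, P3: 12>8, P4: 12>11, P5: 6>1).
Firm B's strategy P2 is strictly dominated by P1 (A: 9>4, B: 10>6, D: 10>1) and is removed.
Column P5 is eliminated: P1 beats it against every remaining row (A: 9>1, B: 10>5, D: 10>8).
Firm A's strategy B is strictly dominated by A (P1: 9>6, P3: 12>2, P4: 12>10) and is removed.
Firm B's strategy P1 is strictly dominated by P3 (A: 10>9, D: 12>10) and is removed.
Firm A's strategy D is strictly dominated by A (P3: 12>3, P4: 12>4) and is removed.
Firm B's strategy P3 is strictly dominated by P4 (A: 11>10) and is removed.
Among the remaining strategies, none is strictly dominated by another pure strategy of the same player, so the elimination stops.
Surviving strategies — Firm A: {A}; Firm B: {P4}.

P4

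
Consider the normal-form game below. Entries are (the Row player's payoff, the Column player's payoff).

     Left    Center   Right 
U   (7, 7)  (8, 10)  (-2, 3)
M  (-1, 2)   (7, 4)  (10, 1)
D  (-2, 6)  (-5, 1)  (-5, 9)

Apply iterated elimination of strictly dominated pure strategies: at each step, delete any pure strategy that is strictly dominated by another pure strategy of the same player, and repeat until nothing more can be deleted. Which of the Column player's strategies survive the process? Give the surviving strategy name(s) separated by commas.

The Row player's strategy D is strictly dominated by U (Left: 7>-2, Center: 8>-5, Right: -2>-5) and is removed.
For the Column player, Center strictly dominates Left on the remaining rows (U: 10>7, M: 4>2); eliminate Left.
Column Right is eliminated: Center beats it against every remaining row (U: 10>3, M: 4>1).
Row M is eliminated: U beats it against every remaining column (Center: 8>7).
Among the remaining strategies, none is strictly dominated by another pure strategy of the same player, so the elimination stops.
Surviving strategies — the Row player: {U}; the Column player: {Center}.

Center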